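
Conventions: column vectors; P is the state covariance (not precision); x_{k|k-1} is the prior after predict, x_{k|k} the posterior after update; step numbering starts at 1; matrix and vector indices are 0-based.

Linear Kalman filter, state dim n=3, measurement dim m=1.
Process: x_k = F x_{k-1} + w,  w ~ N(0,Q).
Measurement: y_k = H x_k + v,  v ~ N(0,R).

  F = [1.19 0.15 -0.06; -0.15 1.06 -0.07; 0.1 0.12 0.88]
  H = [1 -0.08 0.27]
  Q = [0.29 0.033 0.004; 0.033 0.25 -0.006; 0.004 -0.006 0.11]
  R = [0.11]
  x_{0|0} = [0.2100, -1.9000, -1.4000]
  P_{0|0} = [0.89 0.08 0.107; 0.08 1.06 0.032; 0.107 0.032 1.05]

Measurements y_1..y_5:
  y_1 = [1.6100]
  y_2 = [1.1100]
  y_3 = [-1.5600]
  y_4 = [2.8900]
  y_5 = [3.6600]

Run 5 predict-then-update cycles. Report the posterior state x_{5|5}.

step 1: x^-=[0.0489, -1.9475, -1.4390]  P^-=[1.5907 0.1359 0.2016; 0.1359 1.4382 0.0725; 0.2016 0.0725 0.9748]  S=[1.8649]  K=[0.8763; 0.0217; 0.2461]  nu=[1.7938]  x^+=[1.6208, -1.9086, -0.9975]  P^+=[0.1586 0.1005 -0.2006; 0.1005 1.4374 0.0626; -0.2006 0.0626 0.8618]
step 2: x^-=[1.7023, -2.1965, -0.9448]  P^-=[0.6134 0.3716 -0.1820; 0.3716 1.8274 0.2160; -0.1820 0.2160 0.7800]  S=[0.6249]  K=[0.8554; 0.4540; 0.0182]  nu=[-0.5130]  x^+=[1.2636, -2.4293, -0.9541]  P^+=[0.1562 0.1289 -0.1917; 0.1289 1.6986 0.2108; -0.1917 0.2108 0.7798]
step 3: x^-=[1.1965, -2.6978, -1.0048]  P^-=[0.6218 0.4368 -0.1409; 0.4368 2.0895 0.3925; -0.1409 0.3925 0.7538]  S=[0.6371]  K=[0.8613; 0.5895; 0.0489]  nu=[-2.7010]  x^+=[-1.1299, -4.2902, -1.1369]  P^+=[0.1491 0.1133 -0.1678; 0.1133 1.8681 0.3742; -0.1678 0.3742 0.7523]
step 4: x^-=[-1.9199, -4.2986, -1.6283]  P^-=[0.6036 0.4316 -0.0945; 0.4316 2.2610 0.5622; -0.0945 0.5622 0.7732]  S=[0.6400]  K=[0.8492; 0.6290; 0.1083]  nu=[4.9057]  x^+=[2.2461, -1.2129, -1.0972]  P^+=[0.1420 0.0898 -0.1533; 0.0898 2.0078 0.5186; -0.1533 0.5186 0.7657]
step 5: x^-=[2.5567, -1.5458, -0.8865]  P^-=[0.5836 0.4143 -0.0641; 0.4143 2.4041 0.7087; -0.0641 0.7087 0.8180]  S=[0.6371]  K=[0.8369; 0.6488; 0.1570]  nu=[1.2190]  x^+=[3.5768, -0.7550, -0.6952]  P^+=[0.1374 0.0684 -0.1478; 0.0684 2.1360 0.6438; -0.1478 0.6438 0.8023]

x_post = [3.5768, -0.7550, -0.6952]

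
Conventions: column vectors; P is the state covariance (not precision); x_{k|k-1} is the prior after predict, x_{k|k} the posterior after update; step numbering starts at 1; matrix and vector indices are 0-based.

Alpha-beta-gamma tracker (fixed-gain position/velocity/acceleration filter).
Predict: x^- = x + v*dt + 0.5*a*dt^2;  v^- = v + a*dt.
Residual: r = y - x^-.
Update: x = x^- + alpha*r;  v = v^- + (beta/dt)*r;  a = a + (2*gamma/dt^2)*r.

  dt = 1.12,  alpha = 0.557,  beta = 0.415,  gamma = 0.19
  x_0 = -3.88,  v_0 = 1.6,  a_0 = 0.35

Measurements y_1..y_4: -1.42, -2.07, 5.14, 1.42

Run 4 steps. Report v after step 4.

step 1: x_pred=-1.8685  r=0.4485  x^+=-1.6187  v^+=2.1582  a^+=0.4859
step 2: x_pred=1.1032  r=-3.1732  x^+=-0.6643  v^+=1.5266  a^+=-0.4754
step 3: x_pred=0.7473  r=4.3927  x^+=3.1940  v^+=2.6217  a^+=0.8553
step 4: x_pred=6.6668  r=-5.2468  x^+=3.7443  v^+=1.6355  a^+=-0.7342

v_post = 1.6355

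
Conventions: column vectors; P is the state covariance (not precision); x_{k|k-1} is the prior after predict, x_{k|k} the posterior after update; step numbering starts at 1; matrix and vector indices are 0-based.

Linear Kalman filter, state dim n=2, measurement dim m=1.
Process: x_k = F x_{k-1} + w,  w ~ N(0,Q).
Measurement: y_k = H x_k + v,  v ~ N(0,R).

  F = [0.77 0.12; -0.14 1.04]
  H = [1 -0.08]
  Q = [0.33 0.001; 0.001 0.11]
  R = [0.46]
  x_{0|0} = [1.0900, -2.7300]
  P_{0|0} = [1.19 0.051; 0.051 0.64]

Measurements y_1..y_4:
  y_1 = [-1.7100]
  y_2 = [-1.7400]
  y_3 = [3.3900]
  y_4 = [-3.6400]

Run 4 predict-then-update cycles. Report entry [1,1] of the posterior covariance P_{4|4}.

step 1: x^-=[0.5117, -2.9918]  P^-=[1.0542 -0.0074; -0.0074 0.8107]  S=[1.5206]  K=[0.6937; -0.0475]  nu=[-2.4610]  x^+=[-1.1955, -2.8748]  P^+=[0.3225 0.0427; 0.0427 0.8073]
step 2: x^-=[-1.2655, -2.8224]  P^-=[0.5407 0.1005; 0.1005 0.9770]  S=[0.9909]  K=[0.5376; 0.0225]  nu=[-0.7003]  x^+=[-1.6420, -2.8382]  P^+=[0.2544 0.0885; 0.0885 0.9765]
step 3: x^-=[-1.6049, -2.7219]  P^-=[0.5112 0.1648; 0.1648 1.1454]  S=[0.9522]  K=[0.5230; 0.0769]  nu=[4.7771]  x^+=[0.8938, -2.3547]  P^+=[0.2507 0.1265; 0.1265 1.1398]
step 4: x^-=[0.4057, -2.5740]  P^-=[0.5185 0.2154; 0.2154 1.3109]  S=[0.9524]  K=[0.5263; 0.1161]  nu=[-4.2516]  x^+=[-1.8319, -3.0676]  P^+=[0.2547 0.1572; 0.1572 1.2980]

P_post[1,1] = 1.2980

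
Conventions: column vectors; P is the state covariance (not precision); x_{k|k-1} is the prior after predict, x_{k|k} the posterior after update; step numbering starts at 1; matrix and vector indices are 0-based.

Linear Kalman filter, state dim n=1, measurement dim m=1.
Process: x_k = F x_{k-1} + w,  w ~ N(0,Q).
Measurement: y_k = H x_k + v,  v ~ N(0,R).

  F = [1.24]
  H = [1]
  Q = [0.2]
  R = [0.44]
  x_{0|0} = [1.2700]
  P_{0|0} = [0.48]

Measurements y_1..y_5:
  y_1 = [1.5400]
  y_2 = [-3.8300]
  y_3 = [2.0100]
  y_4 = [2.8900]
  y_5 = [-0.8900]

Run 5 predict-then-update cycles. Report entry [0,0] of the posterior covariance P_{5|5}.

P_post[0,0] = 0.2517

step 1: x^-=[1.5748]  P^-=[0.9380]  S=[1.3780]  K=[0.6807]  nu=[-0.0348]  x^+=[1.5511]  P^+=[0.2995]
step 2: x^-=[1.9234]  P^-=[0.6605]  S=[1.1005]  K=[0.6002]  nu=[-5.7534]  x^+=[-1.5298]  P^+=[0.2641]
step 3: x^-=[-1.8969]  P^-=[0.6061]  S=[1.0461]  K=[0.5794]  nu=[3.9069]  x^+=[0.3667]  P^+=[0.2549]
step 4: x^-=[0.4546]  P^-=[0.5920]  S=[1.0320]  K=[0.5736]  nu=[2.4354]  x^+=[1.8516]  P^+=[0.2524]
step 5: x^-=[2.2960]  P^-=[0.5881]  S=[1.0281]  K=[0.5720]  nu=[-3.1860]  x^+=[0.4736]  P^+=[0.2517]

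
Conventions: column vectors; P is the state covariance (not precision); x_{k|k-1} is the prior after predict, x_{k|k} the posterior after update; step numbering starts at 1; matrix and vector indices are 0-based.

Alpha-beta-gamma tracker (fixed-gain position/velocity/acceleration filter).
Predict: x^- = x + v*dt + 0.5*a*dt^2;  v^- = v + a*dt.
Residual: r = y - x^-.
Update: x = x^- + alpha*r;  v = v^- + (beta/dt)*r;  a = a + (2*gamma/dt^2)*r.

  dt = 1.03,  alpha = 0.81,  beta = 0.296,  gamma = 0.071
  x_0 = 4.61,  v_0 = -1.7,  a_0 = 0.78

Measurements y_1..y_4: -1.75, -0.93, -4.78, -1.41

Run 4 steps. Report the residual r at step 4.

step 1: x_pred=3.2728  r=-5.0228  x^+=-0.7957  v^+=-2.3400  a^+=0.1077
step 2: x_pred=-3.1488  r=2.2188  x^+=-1.3516  v^+=-1.5915  a^+=0.4047
step 3: x_pred=-2.7761  r=-2.0039  x^+=-4.3993  v^+=-1.7505  a^+=0.1365
step 4: x_pred=-6.1299  r=4.7199  x^+=-2.3068  v^+=-0.2535  a^+=0.7682

resid = 4.7199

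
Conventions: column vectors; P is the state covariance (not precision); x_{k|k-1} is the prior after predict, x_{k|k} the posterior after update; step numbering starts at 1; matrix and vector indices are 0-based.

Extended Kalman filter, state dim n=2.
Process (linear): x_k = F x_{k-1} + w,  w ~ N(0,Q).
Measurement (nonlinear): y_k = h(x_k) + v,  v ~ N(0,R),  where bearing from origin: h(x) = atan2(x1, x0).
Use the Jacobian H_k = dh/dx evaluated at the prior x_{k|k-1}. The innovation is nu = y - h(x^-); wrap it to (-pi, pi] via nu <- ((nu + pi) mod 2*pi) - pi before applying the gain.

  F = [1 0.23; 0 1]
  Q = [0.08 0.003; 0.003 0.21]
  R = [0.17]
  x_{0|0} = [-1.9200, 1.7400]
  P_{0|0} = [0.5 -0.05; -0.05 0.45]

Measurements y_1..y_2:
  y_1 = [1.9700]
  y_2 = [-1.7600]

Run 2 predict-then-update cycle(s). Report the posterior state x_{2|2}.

x_post = [-2.7839, 0.6667]

step 1: x^-=[-1.5198, 1.7400]  P^-=[0.5808 0.0565; 0.0565 0.6600]  H_jac=[-0.3260 -0.2847]  S=[0.2957]  K=[-0.6947; -0.6978]  nu=[-0.3187]  x^+=[-1.2984, 1.9624]  P^+=[0.4381 -0.0868; -0.0868 0.5160]
step 2: x^-=[-0.8470, 1.9624]  P^-=[0.5054 0.0348; 0.0348 0.7260]  H_jac=[-0.4296 -0.1854]  S=[0.2938]  K=[-0.7611; -0.5091]  nu=[2.5449]  x^+=[-2.7839, 0.6667]  P^+=[0.3353 -0.0790; -0.0790 0.6499]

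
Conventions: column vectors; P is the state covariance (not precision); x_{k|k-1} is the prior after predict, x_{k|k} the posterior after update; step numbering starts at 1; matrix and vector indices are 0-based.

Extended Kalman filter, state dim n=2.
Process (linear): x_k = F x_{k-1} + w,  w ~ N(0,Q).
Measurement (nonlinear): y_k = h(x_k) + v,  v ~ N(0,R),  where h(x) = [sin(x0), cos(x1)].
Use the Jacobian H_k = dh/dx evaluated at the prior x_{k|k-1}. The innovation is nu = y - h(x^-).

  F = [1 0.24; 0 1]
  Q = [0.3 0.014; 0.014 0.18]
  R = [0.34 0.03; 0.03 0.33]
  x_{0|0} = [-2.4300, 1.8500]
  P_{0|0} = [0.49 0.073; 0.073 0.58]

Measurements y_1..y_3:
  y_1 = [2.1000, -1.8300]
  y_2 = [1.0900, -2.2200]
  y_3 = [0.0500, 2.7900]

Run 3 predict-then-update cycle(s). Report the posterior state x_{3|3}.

step 1: x^-=[-1.9860, 1.8500]  P^-=[0.8584 0.2262; 0.2262 0.7600]  H_jac=[-0.4034 0.0000; 0.0000 -0.9613]  S=[0.4797 0.1177; 0.1177 1.0323]  K=[-0.6895 -0.1320; -0.0170 -0.7058]  nu=[3.0150, -1.5544]  x^+=[-3.8596, 2.8958]  P^+=[0.5910 0.0668; 0.0668 0.2428]
step 2: x^-=[-3.1647, 2.8958]  P^-=[0.9371 0.1391; 0.1391 0.4228]  H_jac=[-0.9997 0.0000; 0.0000 -0.2434]  S=[1.2766 0.0638; 0.0638 0.3550]  K=[-0.7357 0.0369; -0.0953 -0.2727]  nu=[1.0669, -1.2501]  x^+=[-3.9958, 3.1349]  P^+=[0.2491 0.0406; 0.0406 0.3815]
step 3: x^-=[-3.2434, 3.1349]  P^-=[0.5906 0.1462; 0.1462 0.5615]  H_jac=[-0.9948 0.0000; 0.0000 -0.0066]  S=[0.9245 0.0310; 0.0310 0.3300]  K=[-0.6374 0.0569; -0.1574 0.0035]  nu=[-0.0516, 3.7900]  x^+=[-2.9950, 3.1562]  P^+=[0.2161 0.0537; 0.0537 0.5386]

x_post = [-2.9950, 3.1562]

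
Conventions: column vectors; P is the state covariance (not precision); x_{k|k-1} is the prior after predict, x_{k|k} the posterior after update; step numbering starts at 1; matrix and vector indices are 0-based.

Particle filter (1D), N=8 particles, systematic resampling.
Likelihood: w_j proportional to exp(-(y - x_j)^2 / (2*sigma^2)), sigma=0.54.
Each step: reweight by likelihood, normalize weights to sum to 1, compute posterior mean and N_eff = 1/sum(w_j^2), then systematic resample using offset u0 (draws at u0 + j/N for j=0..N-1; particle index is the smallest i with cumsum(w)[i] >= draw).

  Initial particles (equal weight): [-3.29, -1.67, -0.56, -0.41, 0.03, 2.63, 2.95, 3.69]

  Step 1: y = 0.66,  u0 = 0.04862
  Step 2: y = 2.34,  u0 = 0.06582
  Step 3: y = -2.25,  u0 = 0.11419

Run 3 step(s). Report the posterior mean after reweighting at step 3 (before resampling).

post_mean = 0.0300

step 1: w=[0.0000, 0.0001, 0.1073, 0.1934, 0.6973, 0.0018, 0.0002, 0.0000]  mean=-0.1135  Neff=1.8689  idx=[2, 3, 3, 4, 4, 4, 4, 4]
step 2: w=[0.0010, 0.0044, 0.0044, 0.1981, 0.1981, 0.1981, 0.1981, 0.1981]  mean=0.0256  Neff=5.0977  idx=[3, 3, 4, 5, 5, 6, 7, 7]
step 3: w=[0.1250, 0.1250, 0.1250, 0.1250, 0.1250, 0.1250, 0.1250, 0.1250]  mean=0.0300  Neff=8.0000  idx=[0, 1, 2, 3, 4, 5, 6, 7]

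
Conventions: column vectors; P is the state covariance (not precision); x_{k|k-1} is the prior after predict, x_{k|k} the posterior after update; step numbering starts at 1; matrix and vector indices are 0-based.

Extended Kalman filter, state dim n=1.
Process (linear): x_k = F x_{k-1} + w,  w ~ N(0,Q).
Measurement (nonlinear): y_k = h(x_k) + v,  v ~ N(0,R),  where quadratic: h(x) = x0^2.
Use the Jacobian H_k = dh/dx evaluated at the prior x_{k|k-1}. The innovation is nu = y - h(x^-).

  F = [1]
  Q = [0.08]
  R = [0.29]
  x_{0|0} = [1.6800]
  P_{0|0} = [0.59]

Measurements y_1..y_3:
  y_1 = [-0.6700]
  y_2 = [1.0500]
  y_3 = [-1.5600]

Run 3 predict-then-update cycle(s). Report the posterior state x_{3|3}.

x_post = [0.0627]

step 1: x^-=[1.6800]  P^-=[0.6700]  H_jac=[3.3600]  S=[7.8540]  K=[0.2866]  nu=[-3.4924]  x^+=[0.6790]  P^+=[0.0247]
step 2: x^-=[0.6790]  P^-=[0.1047]  H_jac=[1.3579]  S=[0.4831]  K=[0.2944]  nu=[0.5890]  x^+=[0.8524]  P^+=[0.0629]
step 3: x^-=[0.8524]  P^-=[0.1429]  H_jac=[1.7047]  S=[0.7052]  K=[0.3454]  nu=[-2.2865]  x^+=[0.0627]  P^+=[0.0588]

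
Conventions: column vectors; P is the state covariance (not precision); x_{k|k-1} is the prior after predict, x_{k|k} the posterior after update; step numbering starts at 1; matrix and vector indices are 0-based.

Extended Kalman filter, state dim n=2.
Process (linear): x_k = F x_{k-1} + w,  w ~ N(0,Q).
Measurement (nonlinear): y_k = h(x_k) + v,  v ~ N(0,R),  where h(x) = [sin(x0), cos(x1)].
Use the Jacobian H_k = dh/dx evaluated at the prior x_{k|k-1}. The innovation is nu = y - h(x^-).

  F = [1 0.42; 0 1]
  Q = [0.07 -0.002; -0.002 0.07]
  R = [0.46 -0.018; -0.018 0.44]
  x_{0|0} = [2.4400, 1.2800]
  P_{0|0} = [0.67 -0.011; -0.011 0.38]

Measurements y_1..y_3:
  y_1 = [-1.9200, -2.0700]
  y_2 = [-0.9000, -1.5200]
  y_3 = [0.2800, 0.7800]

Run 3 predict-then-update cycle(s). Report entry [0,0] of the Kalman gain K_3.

step 1: x^-=[2.9776, 1.2800]  P^-=[0.7978 0.1466; 0.1466 0.4500]  H_jac=[-0.9866 0.0000; 0.0000 -0.9580]  S=[1.2365 0.1206; 0.1206 0.8530]  K=[-0.6291 -0.0757; -0.0686 -0.4957]  nu=[-2.0833, -2.3567]  x^+=[4.4667, 2.5912]  P^+=[0.2920 0.0230; 0.0230 0.2264]
step 2: x^-=[5.5550, 2.5912]  P^-=[0.4212 0.1160; 0.1160 0.2964]  H_jac=[0.7464 0.0000; 0.0000 -0.5230]  S=[0.6947 -0.0633; -0.0633 0.5211]  K=[0.4469 -0.0622; 0.0987 -0.2855]  nu=[-0.2345, -0.6677]  x^+=[5.4918, 2.7587]  P^+=[0.2769 0.0677; 0.0677 0.2436]
step 3: x^-=[6.6504, 2.7587]  P^-=[0.4467 0.1680; 0.1680 0.3136]  H_jac=[0.9333 0.0000; 0.0000 -0.3736]  S=[0.8492 -0.0766; -0.0766 0.4838]  K=[0.4863 -0.0528; 0.1652 -0.2160]  nu=[-0.0790, 1.7076]  x^+=[6.5219, 2.3767]  P^+=[0.2407 0.0856; 0.0856 0.2624]

K[0,0] = 0.4863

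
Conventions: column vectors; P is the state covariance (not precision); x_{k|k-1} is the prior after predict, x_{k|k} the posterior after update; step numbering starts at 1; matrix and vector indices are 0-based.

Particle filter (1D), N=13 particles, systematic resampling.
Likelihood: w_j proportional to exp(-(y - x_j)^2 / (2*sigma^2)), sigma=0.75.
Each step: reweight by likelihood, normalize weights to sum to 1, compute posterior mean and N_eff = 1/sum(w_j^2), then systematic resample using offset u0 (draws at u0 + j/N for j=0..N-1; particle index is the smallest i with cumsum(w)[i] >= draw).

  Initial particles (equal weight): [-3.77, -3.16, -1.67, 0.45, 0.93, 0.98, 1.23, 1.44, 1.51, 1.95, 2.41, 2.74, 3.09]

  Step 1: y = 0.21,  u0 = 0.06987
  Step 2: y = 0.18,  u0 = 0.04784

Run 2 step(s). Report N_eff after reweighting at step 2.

N_eff = 10.4404

step 1: w=[0.0000, 0.0000, 0.0136, 0.2988, 0.1984, 0.1857, 0.1247, 0.0820, 0.0700, 0.0213, 0.0043, 0.0011, 0.0002]  mean=0.9107  Neff=5.2371  idx=[3, 3, 3, 3, 4, 4, 5, 5, 5, 6, 7, 8, 9]
step 2: w=[0.1242, 0.1242, 0.1242, 0.1242, 0.0803, 0.0803, 0.0750, 0.0750, 0.0750, 0.0497, 0.0323, 0.0275, 0.0082]  mean=0.7585  Neff=10.4404  idx=[0, 1, 1, 2, 2, 3, 4, 5, 6, 7, 8, 9, 11]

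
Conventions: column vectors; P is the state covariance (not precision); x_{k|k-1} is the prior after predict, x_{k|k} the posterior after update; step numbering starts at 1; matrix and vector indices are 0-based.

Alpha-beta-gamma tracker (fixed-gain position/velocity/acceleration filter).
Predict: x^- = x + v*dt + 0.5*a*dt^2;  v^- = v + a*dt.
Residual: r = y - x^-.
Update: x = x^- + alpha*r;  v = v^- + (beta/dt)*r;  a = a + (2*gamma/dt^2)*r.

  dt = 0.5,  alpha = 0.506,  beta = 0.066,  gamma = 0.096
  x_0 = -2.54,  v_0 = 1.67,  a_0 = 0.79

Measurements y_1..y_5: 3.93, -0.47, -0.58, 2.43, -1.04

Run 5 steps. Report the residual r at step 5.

step 1: x_pred=-1.6063  r=5.5363  x^+=1.1951  v^+=2.7958  a^+=5.0418
step 2: x_pred=3.2232  r=-3.6932  x^+=1.3544  v^+=4.8292  a^+=2.2055
step 3: x_pred=4.0447  r=-4.6247  x^+=1.7046  v^+=5.3215  a^+=-1.3463
step 4: x_pred=4.1971  r=-1.7671  x^+=3.3029  v^+=4.4150  a^+=-2.7034
step 5: x_pred=5.1725  r=-6.2125  x^+=2.0290  v^+=2.2433  a^+=-7.4747

resid = -6.2125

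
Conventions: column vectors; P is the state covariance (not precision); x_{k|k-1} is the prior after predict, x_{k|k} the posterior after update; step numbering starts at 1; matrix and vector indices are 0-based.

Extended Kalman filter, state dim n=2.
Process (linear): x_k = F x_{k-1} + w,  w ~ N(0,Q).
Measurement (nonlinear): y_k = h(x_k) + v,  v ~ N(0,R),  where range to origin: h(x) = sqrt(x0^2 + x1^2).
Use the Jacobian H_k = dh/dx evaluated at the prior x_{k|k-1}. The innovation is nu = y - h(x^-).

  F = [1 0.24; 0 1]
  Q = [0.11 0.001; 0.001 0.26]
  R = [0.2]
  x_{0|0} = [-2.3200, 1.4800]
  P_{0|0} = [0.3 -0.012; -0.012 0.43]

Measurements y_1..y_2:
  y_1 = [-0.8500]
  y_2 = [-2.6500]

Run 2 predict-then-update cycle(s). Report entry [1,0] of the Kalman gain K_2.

K[1,0] = -0.6208

step 1: x^-=[-1.9648, 1.4800]  P^-=[0.4290 0.0922; 0.0922 0.6900]  H_jac=[-0.7987 0.6017]  S=[0.6349]  K=[-0.4524; 0.5379]  nu=[-3.3098]  x^+=[-0.4675, -0.3004]  P^+=[0.2991 0.2467; 0.2467 0.5063]
step 2: x^-=[-0.5396, -0.3004]  P^-=[0.5567 0.3692; 0.3692 0.7663]  H_jac=[-0.8737 -0.4864]  S=[1.1201]  K=[-0.5946; -0.6208]  nu=[-3.2676]  x^+=[1.4032, 1.7280]  P^+=[0.1607 -0.0442; -0.0442 0.3347]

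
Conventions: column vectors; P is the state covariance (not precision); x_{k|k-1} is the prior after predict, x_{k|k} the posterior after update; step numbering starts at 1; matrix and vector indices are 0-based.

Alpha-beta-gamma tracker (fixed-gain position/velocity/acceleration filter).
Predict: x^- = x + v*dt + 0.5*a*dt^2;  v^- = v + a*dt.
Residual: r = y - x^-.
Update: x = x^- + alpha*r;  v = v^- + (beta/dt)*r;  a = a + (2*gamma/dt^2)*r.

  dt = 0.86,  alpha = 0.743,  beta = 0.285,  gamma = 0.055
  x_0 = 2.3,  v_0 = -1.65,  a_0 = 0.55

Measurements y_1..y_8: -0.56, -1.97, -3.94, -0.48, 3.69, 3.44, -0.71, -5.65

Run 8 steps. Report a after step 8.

a_post = -1.0881

step 1: x_pred=1.0844  r=-1.6444  x^+=-0.1374  v^+=-1.7219  a^+=0.3054
step 2: x_pred=-1.5053  r=-0.4647  x^+=-1.8506  v^+=-1.6133  a^+=0.2363
step 3: x_pred=-3.1506  r=-0.7894  x^+=-3.7371  v^+=-1.6716  a^+=0.1189
step 4: x_pred=-5.1308  r=4.6508  x^+=-1.6752  v^+=-0.0281  a^+=0.8106
step 5: x_pred=-1.3997  r=5.0897  x^+=2.3820  v^+=2.3557  a^+=1.5676
step 6: x_pred=4.9875  r=-1.5475  x^+=3.8377  v^+=3.1910  a^+=1.3374
step 7: x_pred=7.0765  r=-7.7865  x^+=1.2911  v^+=1.7607  a^+=0.1793
step 8: x_pred=2.8717  r=-8.5217  x^+=-3.4599  v^+=-0.9091  a^+=-1.0881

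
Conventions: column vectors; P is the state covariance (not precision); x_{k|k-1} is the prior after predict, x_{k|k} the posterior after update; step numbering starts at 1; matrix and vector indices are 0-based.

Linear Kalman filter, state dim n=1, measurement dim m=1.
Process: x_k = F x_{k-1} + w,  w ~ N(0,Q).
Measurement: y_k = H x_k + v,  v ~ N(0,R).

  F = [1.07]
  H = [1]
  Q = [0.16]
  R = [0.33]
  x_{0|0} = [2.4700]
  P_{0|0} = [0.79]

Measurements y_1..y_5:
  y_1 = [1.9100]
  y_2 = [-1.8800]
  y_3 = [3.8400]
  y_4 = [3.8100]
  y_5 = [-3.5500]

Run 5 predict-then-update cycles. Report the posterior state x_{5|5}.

x_post = [-0.3038]

step 1: x^-=[2.6429]  P^-=[1.0645]  S=[1.3945]  K=[0.7634]  nu=[-0.7329]  x^+=[2.0834]  P^+=[0.2519]
step 2: x^-=[2.2293]  P^-=[0.4484]  S=[0.7784]  K=[0.5761]  nu=[-4.1093]  x^+=[-0.1379]  P^+=[0.1901]
step 3: x^-=[-0.1476]  P^-=[0.3776]  S=[0.7076]  K=[0.5337]  nu=[3.9876]  x^+=[1.9805]  P^+=[0.1761]
step 4: x^-=[2.1191]  P^-=[0.3616]  S=[0.6916]  K=[0.5229]  nu=[1.6909]  x^+=[3.0032]  P^+=[0.1725]
step 5: x^-=[3.2134]  P^-=[0.3575]  S=[0.6875]  K=[0.5200]  nu=[-6.7634]  x^+=[-0.3038]  P^+=[0.1716]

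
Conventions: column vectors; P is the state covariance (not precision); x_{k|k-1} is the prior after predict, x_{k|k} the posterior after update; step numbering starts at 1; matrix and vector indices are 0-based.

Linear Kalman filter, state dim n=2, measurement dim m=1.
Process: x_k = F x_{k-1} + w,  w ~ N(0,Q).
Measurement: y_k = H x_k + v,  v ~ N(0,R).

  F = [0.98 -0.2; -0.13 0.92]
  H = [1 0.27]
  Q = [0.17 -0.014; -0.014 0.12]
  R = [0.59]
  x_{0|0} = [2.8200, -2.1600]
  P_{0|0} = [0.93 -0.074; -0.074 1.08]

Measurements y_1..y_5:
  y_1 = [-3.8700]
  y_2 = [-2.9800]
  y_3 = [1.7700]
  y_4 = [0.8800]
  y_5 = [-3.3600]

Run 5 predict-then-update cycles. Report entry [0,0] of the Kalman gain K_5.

K[0,0] = 0.5717

step 1: x^-=[3.1956, -2.3538]  P^-=[1.1354 -0.3998; -0.3998 1.0675]  S=[1.5873]  K=[0.6473; -0.0703]  nu=[-6.4301]  x^+=[-0.9665, -1.9017]  P^+=[0.4703 -0.3276; -0.3276 1.0597]
step 2: x^-=[-0.5668, -1.6239]  P^-=[0.7925 -0.5728; -0.5728 1.1032]  S=[1.1536]  K=[0.5529; -0.2383]  nu=[-1.9747]  x^+=[-1.6587, -1.1533]  P^+=[0.4398 -0.4208; -0.4208 1.0377]
step 3: x^-=[-1.3948, -0.8454]  P^-=[0.7989 -0.6513; -0.6513 1.1064]  S=[1.1178]  K=[0.5573; -0.3154]  nu=[3.3931]  x^+=[0.4963, -1.9156]  P^+=[0.4516 -0.4548; -0.4548 0.9952]
step 4: x^-=[0.8695, -1.8269]  P^-=[0.8218 -0.6765; -0.6765 1.0788]  S=[1.1252]  K=[0.5681; -0.3424]  nu=[0.5038]  x^+=[1.1557, -1.9994]  P^+=[0.4587 -0.4577; -0.4577 0.9469]
step 5: x^-=[1.5324, -1.9896]  P^-=[0.8278 -0.6712; -0.6712 1.0386]  S=[1.1311]  K=[0.5717; -0.3455]  nu=[-4.3552]  x^+=[-0.9573, -0.4851]  P^+=[0.4582 -0.4478; -0.4478 0.9036]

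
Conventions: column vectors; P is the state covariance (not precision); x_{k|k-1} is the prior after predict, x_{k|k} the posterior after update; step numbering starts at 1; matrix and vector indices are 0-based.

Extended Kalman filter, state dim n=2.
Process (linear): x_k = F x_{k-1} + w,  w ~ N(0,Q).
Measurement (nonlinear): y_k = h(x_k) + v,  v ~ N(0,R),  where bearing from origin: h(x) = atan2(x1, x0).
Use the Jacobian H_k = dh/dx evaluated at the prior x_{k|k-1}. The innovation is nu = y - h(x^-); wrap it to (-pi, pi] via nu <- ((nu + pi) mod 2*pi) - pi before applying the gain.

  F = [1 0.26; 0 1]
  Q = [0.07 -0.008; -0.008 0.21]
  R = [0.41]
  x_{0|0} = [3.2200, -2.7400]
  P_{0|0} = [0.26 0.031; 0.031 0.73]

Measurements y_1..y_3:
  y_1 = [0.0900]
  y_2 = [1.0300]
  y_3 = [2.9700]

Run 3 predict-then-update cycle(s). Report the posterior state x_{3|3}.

step 1: x^-=[2.5076, -2.7400]  P^-=[0.3955 0.2128; 0.2128 0.9400]  H_jac=[0.1986 0.1818]  S=[0.4720]  K=[0.2483; 0.4515]  nu=[0.9197]  x^+=[2.7360, -2.3248]  P^+=[0.3664 0.1599; 0.1599 0.8438]
step 2: x^-=[2.1316, -2.3248]  P^-=[0.5765 0.3713; 0.3713 1.0538]  H_jac=[0.2337 0.2143]  S=[0.5270]  K=[0.4066; 0.5930]  nu=[1.8587]  x^+=[2.8872, -1.2225]  P^+=[0.4894 0.2442; 0.2442 0.8684]
step 3: x^-=[2.5694, -1.2225]  P^-=[0.7451 0.4620; 0.4620 1.0784]  H_jac=[0.1510 0.3174]  S=[0.5799]  K=[0.4468; 0.7105]  nu=[-2.8691]  x^+=[1.2874, -3.2610]  P^+=[0.6293 0.2779; 0.2779 0.7857]

x_post = [1.2874, -3.2610]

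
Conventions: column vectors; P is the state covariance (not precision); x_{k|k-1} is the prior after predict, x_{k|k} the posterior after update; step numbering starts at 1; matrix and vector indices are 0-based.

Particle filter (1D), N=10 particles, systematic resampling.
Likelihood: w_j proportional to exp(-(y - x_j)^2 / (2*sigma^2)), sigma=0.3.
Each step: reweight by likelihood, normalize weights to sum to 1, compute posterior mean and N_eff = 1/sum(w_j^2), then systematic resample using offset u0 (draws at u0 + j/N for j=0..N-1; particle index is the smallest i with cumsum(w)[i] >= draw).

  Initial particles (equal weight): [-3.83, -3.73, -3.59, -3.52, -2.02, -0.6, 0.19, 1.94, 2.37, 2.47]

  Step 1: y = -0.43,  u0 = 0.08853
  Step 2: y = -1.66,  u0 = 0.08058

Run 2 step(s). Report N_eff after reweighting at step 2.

N_eff = 8.0000

step 1: w=[0.0000, 0.0000, 0.0000, 0.0000, 0.0000, 0.8781, 0.1219, 0.0000, 0.0000, 0.0000]  mean=-0.5037  Neff=1.2723  idx=[5, 5, 5, 5, 5, 5, 5, 5, 6, 6]
step 2: w=[0.1250, 0.1250, 0.1250, 0.1250, 0.1250, 0.1250, 0.1250, 0.1250, 0.0000, 0.0000]  mean=-0.6000  Neff=8.0000  idx=[0, 1, 2, 3, 3, 4, 5, 6, 7, 7]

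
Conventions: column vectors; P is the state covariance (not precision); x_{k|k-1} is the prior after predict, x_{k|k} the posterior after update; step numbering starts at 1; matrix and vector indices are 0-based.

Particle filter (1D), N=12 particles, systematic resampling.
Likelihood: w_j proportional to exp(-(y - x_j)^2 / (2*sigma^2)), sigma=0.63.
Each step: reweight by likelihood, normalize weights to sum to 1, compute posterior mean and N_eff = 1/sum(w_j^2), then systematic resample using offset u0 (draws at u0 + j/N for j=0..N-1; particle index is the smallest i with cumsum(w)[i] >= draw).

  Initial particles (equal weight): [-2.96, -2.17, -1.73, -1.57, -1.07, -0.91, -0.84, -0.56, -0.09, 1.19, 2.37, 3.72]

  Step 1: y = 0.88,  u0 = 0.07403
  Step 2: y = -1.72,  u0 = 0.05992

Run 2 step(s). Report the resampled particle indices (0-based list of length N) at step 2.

step 1: w=[0.0000, 0.0000, 0.0001, 0.0004, 0.0060, 0.0128, 0.0175, 0.0533, 0.2220, 0.6435, 0.0443, 0.0000]  mean=0.7874  Neff=2.1336  idx=[7, 8, 8, 9, 9, 9, 9, 9, 9, 9, 9, 10]
step 2: w=[0.7223, 0.1385, 0.1385, 0.0001, 0.0001, 0.0001, 0.0001, 0.0001, 0.0001, 0.0001, 0.0001, 0.0000]  mean=-0.4286  Neff=1.7853  idx=[0, 0, 0, 0, 0, 0, 0, 0, 1, 1, 2, 2]

resampled_idx = [0, 0, 0, 0, 0, 0, 0, 0, 1, 1, 2, 2]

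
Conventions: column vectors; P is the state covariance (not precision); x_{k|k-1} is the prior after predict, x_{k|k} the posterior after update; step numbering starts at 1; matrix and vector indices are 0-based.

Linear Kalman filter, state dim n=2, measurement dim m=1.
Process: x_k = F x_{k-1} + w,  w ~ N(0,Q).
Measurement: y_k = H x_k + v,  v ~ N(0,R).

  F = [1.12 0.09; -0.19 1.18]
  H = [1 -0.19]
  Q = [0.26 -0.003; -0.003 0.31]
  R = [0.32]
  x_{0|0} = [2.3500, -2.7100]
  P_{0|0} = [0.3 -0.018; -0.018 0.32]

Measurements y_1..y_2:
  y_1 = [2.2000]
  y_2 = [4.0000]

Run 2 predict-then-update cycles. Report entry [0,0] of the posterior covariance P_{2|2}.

step 1: x^-=[2.3881, -3.6443]  P^-=[0.6353 -0.0563; -0.0563 0.7745]  S=[1.0046]  K=[0.6430; -0.2025]  nu=[-0.8805]  x^+=[1.8219, -3.4660]  P^+=[0.2199 0.0745; 0.0745 0.7333]
step 2: x^-=[1.7286, -4.4360]  P^-=[0.5568 0.1253; 0.1253 1.3055]  S=[0.8763]  K=[0.6082; -0.1401]  nu=[1.4285]  x^+=[2.5975, -4.6361]  P^+=[0.2326 0.1999; 0.1999 1.2883]

P_post[0,0] = 0.2326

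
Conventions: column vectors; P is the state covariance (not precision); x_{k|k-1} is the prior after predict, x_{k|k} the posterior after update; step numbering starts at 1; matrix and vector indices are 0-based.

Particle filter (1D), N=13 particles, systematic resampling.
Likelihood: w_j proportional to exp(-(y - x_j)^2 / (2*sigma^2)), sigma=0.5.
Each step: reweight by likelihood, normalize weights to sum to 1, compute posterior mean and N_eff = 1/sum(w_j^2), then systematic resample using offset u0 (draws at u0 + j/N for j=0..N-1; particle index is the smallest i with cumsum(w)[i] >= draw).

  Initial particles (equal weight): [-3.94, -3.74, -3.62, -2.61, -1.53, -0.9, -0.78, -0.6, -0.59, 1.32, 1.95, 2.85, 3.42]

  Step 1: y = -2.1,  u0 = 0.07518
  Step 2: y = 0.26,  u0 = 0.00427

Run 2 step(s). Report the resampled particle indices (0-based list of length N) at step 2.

resampled_idx = [6, 11, 11, 11, 12, 12, 12, 12, 12, 12, 12, 12, 12]

step 1: w=[0.0009, 0.0037, 0.0079, 0.4792, 0.4209, 0.0453, 0.0247, 0.0090, 0.0084, 0.0000, 0.0000, 0.0000, 0.0000]  mean=-2.0112  Neff=2.4411  idx=[3, 3, 3, 3, 3, 3, 4, 4, 4, 4, 4, 5, 8]
step 2: w=[0.0000, 0.0000, 0.0000, 0.0000, 0.0000, 0.0000, 0.0053, 0.0053, 0.0053, 0.0053, 0.0053, 0.2175, 0.7561]  mean=-0.6823  Neff=1.6152  idx=[6, 11, 11, 11, 12, 12, 12, 12, 12, 12, 12, 12, 12]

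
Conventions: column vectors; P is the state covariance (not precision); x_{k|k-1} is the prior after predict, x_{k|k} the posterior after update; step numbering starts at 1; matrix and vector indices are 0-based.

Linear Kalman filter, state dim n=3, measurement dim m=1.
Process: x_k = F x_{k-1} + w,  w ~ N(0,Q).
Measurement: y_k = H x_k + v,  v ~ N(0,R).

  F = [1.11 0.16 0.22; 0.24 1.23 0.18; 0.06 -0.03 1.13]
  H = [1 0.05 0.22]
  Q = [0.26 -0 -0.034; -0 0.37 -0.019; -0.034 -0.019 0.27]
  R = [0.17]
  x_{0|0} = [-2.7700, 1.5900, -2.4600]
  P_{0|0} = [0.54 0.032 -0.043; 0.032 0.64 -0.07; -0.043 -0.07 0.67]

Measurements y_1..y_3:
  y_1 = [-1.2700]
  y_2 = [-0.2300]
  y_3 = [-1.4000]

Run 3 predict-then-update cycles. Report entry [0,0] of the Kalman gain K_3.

step 1: x^-=[-3.3615, 0.8481, -2.9937]  P^-=[0.9596 0.3094 0.0980; 0.3094 1.3752 -0.0055; 0.0980 -0.0055 1.1268]  S=[1.2615]  K=[0.7900; 0.2988; 0.2740]  nu=[2.7077]  x^+=[-1.2224, 1.6573, -2.2518]  P^+=[0.1722 0.0116 -0.1751; 0.0116 1.2626 -0.1088; -0.1751 -0.1088 1.0321]
step 2: x^-=[-1.5870, 1.3398, -2.6676]  P^-=[0.4655 0.2747 -0.0131; 0.2747 2.2671 -0.0523; -0.0131 -0.0523 1.5733]  S=[0.7378]  K=[0.6456; 0.5104; 0.4478]  nu=[1.8769]  x^+=[-0.3754, 2.2977, -1.8271]  P^+=[0.1580 0.0316 -0.2264; 0.0316 2.0749 -0.2210; -0.2264 -0.2210 1.4253]
step 3: x^-=[-0.4510, 2.4072, -2.1561]  P^-=[0.4618 0.4279 -0.0053; 0.4279 3.4657 -0.1711; -0.0053 -0.1711 2.0766]  S=[0.7777]  K=[0.6199; 0.7247; 0.5696]  nu=[-0.5950]  x^+=[-0.8198, 1.9761, -2.4950]  P^+=[0.1630 0.0786 -0.2799; 0.0786 3.0573 -0.4921; -0.2799 -0.4921 1.8243]

K[0,0] = 0.6199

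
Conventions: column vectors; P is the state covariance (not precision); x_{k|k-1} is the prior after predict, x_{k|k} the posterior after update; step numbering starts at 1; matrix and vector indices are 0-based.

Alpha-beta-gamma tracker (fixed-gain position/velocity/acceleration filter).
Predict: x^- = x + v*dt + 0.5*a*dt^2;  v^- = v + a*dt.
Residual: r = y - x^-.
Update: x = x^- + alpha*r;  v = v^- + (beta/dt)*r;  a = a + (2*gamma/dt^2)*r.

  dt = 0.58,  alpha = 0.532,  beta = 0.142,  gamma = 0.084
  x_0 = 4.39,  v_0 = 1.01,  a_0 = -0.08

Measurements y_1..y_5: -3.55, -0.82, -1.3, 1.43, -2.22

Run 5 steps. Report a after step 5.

step 1: x_pred=4.9623  r=-8.5123  x^+=0.4338  v^+=-1.1205  a^+=-4.3311
step 2: x_pred=-0.9446  r=0.1246  x^+=-0.8783  v^+=-3.6020  a^+=-4.2689
step 3: x_pred=-3.6855  r=2.3855  x^+=-2.4164  v^+=-5.4939  a^+=-3.0776
step 4: x_pred=-6.1205  r=7.5505  x^+=-2.1036  v^+=-5.4303  a^+=0.6932
step 5: x_pred=-5.1366  r=2.9166  x^+=-3.5850  v^+=-4.3142  a^+=2.1498

a_post = 2.1498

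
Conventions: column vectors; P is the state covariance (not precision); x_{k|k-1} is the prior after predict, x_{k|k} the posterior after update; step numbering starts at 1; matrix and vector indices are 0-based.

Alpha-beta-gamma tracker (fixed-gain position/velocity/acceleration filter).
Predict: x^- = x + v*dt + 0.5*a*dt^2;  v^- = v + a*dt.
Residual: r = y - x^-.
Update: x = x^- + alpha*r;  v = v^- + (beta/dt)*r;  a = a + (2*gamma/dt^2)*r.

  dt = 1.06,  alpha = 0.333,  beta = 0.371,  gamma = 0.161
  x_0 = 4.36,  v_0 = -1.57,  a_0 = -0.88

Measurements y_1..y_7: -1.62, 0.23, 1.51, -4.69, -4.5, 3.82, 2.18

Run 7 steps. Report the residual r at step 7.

resid = -6.9952

step 1: x_pred=2.2014  r=-3.8214  x^+=0.9289  v^+=-3.8403  a^+=-1.9751
step 2: x_pred=-4.2515  r=4.4815  x^+=-2.7591  v^+=-4.3654  a^+=-0.6908
step 3: x_pred=-7.7746  r=9.2846  x^+=-4.6828  v^+=-1.8481  a^+=1.9699
step 4: x_pred=-5.5351  r=0.8451  x^+=-5.2537  v^+=0.5358  a^+=2.2121
step 5: x_pred=-3.4430  r=-1.0570  x^+=-3.7950  v^+=2.5107  a^+=1.9092
step 6: x_pred=-0.0610  r=3.8810  x^+=1.2313  v^+=5.8928  a^+=3.0214
step 7: x_pred=9.1752  r=-6.9952  x^+=6.8458  v^+=6.6472  a^+=1.0168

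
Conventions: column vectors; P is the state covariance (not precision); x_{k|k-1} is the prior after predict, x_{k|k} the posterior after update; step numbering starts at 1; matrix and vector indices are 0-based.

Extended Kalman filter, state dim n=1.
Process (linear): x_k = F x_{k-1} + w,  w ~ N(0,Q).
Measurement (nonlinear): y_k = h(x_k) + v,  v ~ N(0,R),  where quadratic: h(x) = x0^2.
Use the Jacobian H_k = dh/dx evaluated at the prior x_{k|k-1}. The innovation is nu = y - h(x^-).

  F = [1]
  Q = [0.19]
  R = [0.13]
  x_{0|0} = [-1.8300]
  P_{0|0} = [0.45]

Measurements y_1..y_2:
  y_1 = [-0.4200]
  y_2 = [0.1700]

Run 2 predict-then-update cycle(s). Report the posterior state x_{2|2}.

step 1: x^-=[-1.8300]  P^-=[0.6400]  H_jac=[-3.6600]  S=[8.7032]  K=[-0.2691]  nu=[-3.7689]  x^+=[-0.8156]  P^+=[0.0096]
step 2: x^-=[-0.8156]  P^-=[0.1996]  H_jac=[-1.6313]  S=[0.6610]  K=[-0.4925]  nu=[-0.4952]  x^+=[-0.5717]  P^+=[0.0392]

x_post = [-0.5717]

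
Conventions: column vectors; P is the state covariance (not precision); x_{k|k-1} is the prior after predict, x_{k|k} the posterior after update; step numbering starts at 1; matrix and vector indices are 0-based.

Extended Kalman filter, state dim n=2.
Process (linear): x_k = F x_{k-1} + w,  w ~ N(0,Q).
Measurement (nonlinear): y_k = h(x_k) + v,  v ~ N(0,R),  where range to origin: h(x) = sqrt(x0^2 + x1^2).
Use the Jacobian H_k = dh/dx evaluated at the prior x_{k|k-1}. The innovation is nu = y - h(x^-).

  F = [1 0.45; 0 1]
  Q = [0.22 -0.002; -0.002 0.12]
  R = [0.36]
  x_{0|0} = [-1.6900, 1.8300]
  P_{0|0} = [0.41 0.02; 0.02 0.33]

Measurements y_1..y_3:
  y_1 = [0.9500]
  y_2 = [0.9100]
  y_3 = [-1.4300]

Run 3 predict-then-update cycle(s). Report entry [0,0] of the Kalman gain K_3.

K[0,0] = 0.7061

step 1: x^-=[-0.8665, 1.8300]  P^-=[0.7148 0.1665; 0.1665 0.4500]  H_jac=[-0.4279 0.9038]  S=[0.7297]  K=[-0.2130; 0.4597]  nu=[-1.0748]  x^+=[-0.6376, 1.3359]  P^+=[0.6817 0.2380; 0.2380 0.2958]
step 2: x^-=[-0.0364, 1.3359]  P^-=[1.1758 0.3691; 0.3691 0.4158]  H_jac=[-0.0273 0.9996]  S=[0.7562]  K=[0.4455; 0.5363]  nu=[-0.4264]  x^+=[-0.2264, 1.1072]  P^+=[1.0257 0.1884; 0.1884 0.1983]
step 3: x^-=[0.2719, 1.1072]  P^-=[1.4554 0.2756; 0.2756 0.3183]  H_jac=[0.2385 0.9711]  S=[0.8706]  K=[0.7061; 0.4305]  nu=[-2.5701]  x^+=[-1.5429, 0.0007]  P^+=[1.0213 0.0110; 0.0110 0.1569]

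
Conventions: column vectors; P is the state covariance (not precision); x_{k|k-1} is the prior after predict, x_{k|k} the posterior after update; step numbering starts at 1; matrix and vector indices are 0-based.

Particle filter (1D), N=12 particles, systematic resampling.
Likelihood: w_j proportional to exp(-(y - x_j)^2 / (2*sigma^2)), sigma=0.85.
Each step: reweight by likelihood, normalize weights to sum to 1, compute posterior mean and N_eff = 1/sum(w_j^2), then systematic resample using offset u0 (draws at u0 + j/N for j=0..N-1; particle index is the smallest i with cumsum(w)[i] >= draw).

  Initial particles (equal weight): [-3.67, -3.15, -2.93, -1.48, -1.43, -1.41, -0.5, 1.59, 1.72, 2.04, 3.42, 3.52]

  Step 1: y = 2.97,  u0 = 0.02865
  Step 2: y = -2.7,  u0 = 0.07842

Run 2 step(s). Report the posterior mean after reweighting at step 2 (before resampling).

post_mean = 1.6750

step 1: w=[0.0000, 0.0000, 0.0000, 0.0000, 0.0000, 0.0000, 0.0001, 0.0944, 0.1195, 0.1937, 0.3064, 0.2859]  mean=2.8050  Neff=4.2313  idx=[7, 8, 8, 9, 9, 10, 10, 10, 10, 11, 11, 11]
step 2: w=[0.4917, 0.2246, 0.2246, 0.0295, 0.0295, 0.0000, 0.0000, 0.0000, 0.0000, 0.0000, 0.0000, 0.0000]  mean=1.6750  Neff=2.9034  idx=[0, 0, 0, 0, 0, 1, 1, 1, 2, 2, 2, 4]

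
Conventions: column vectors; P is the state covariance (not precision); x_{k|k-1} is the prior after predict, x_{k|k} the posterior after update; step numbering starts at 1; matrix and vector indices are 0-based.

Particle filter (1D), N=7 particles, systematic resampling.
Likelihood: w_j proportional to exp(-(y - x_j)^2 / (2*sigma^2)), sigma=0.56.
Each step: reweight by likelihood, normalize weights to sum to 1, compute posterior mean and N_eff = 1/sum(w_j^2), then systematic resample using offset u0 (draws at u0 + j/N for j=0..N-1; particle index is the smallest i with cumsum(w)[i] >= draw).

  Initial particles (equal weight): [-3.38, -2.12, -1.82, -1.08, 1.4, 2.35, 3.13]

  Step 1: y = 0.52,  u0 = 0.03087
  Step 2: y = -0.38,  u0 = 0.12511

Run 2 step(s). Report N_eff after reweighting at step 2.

step 1: w=[0.0000, 0.0000, 0.0005, 0.0540, 0.9301, 0.0153, 0.0001]  mean=1.2790  Neff=1.1518  idx=[3, 4, 4, 4, 4, 4, 4]
step 2: w=[0.9226, 0.0129, 0.0129, 0.0129, 0.0129, 0.0129, 0.0129]  mean=-0.8881  Neff=1.1734  idx=[0, 0, 0, 0, 0, 0, 5]

N_eff = 1.1734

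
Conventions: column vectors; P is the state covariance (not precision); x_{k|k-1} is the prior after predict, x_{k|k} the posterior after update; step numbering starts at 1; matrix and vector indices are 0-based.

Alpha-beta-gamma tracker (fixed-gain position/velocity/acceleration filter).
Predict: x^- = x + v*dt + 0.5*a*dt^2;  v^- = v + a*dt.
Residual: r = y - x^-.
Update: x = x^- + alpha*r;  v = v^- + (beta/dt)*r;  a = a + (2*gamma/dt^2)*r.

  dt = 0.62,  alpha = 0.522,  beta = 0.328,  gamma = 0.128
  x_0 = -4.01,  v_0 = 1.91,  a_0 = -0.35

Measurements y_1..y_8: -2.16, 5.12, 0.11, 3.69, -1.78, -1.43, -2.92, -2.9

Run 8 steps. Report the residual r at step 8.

step 1: x_pred=-2.8931  r=0.7331  x^+=-2.5104  v^+=2.0808  a^+=0.1382
step 2: x_pred=-1.1937  r=6.3137  x^+=2.1020  v^+=5.5067  a^+=4.3430
step 3: x_pred=6.3509  r=-6.2409  x^+=3.0931  v^+=4.8977  a^+=0.1867
step 4: x_pred=6.1656  r=-2.4756  x^+=4.8733  v^+=3.7038  a^+=-1.4620
step 5: x_pred=6.8887  r=-8.6687  x^+=2.3636  v^+=-1.7887  a^+=-7.2351
step 6: x_pred=-0.1359  r=-1.2941  x^+=-0.8114  v^+=-6.9590  a^+=-8.0969
step 7: x_pred=-6.6822  r=3.7622  x^+=-4.7184  v^+=-9.9888  a^+=-5.5914
step 8: x_pred=-11.9860  r=9.0860  x^+=-7.2431  v^+=-8.6486  a^+=0.4597

resid = 9.0860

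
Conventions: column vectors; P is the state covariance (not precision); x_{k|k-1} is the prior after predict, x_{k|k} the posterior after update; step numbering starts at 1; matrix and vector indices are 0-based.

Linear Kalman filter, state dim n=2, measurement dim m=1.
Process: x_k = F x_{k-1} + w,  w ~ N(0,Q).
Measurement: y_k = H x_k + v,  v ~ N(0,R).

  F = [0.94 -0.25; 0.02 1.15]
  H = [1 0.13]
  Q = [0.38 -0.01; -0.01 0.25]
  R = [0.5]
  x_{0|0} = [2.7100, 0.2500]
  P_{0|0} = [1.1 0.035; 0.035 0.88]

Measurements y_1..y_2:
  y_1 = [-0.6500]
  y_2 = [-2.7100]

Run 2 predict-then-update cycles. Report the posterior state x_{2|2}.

x_post = [-1.7623, 1.1830]

step 1: x^-=[2.4849, 0.3417]  P^-=[1.3905 -0.2047; -0.2047 1.4158]  S=[1.8612]  K=[0.7328; -0.0111]  nu=[-3.1793]  x^+=[0.1551, 0.3769]  P^+=[0.3910 -0.1896; -0.1896 1.4156]
step 2: x^-=[0.0516, 0.4365]  P^-=[0.9031 -0.6136; -0.6136 2.1136]  S=[1.2793]  K=[0.6436; -0.2649]  nu=[-2.8183]  x^+=[-1.7623, 1.1830]  P^+=[0.3732 -0.3955; -0.3955 2.0238]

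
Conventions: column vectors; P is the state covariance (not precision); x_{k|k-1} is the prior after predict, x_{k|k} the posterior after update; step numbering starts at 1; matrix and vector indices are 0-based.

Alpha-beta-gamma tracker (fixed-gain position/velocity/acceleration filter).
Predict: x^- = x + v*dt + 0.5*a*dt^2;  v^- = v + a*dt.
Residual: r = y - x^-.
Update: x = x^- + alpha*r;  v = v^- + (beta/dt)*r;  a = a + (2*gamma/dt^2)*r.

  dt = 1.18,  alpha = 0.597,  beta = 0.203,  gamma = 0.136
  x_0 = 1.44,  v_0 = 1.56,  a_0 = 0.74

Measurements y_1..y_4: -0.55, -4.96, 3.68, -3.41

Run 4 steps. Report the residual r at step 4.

step 1: x_pred=3.7960  r=-4.3460  x^+=1.2014  v^+=1.6855  a^+=-0.1090
step 2: x_pred=3.1145  r=-8.0745  x^+=-1.7060  v^+=0.1679  a^+=-1.6863
step 3: x_pred=-2.6819  r=6.3619  x^+=1.1162  v^+=-0.7275  a^+=-0.4435
step 4: x_pred=-0.0511  r=-3.3589  x^+=-2.0564  v^+=-1.8287  a^+=-1.0997

resid = -3.3589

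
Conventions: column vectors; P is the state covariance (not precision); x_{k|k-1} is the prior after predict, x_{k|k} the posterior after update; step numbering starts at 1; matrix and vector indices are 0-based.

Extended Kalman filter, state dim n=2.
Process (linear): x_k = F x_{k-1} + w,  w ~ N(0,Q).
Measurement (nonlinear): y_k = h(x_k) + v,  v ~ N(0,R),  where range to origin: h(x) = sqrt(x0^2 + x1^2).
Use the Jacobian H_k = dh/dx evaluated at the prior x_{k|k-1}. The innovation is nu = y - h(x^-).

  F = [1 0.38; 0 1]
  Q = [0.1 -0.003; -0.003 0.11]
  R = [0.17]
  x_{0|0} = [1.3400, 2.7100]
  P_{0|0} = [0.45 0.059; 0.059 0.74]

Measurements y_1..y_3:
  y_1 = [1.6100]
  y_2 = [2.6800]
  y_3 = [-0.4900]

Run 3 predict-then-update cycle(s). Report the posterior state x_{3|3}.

x_post = [0.9801, 0.0709]

step 1: x^-=[2.3698, 2.7100]  P^-=[0.7017 0.3372; 0.3372 0.8500]  H_jac=[0.6583 0.7528]  S=[1.2899]  K=[0.5549; 0.6681]  nu=[-1.9900]  x^+=[1.2656, 1.3804]  P^+=[0.3045 -0.1410; -0.1410 0.2742]
step 2: x^-=[1.7902, 1.3804]  P^-=[0.3370 -0.0398; -0.0398 0.3842]  H_jac=[0.7919 0.6107]  S=[0.4861]  K=[0.4990; 0.4178]  nu=[0.4194]  x^+=[1.9994, 1.5557]  P^+=[0.2160 -0.1411; -0.1411 0.2993]
step 3: x^-=[2.5906, 1.5557]  P^-=[0.2519 -0.0304; -0.0304 0.4093]  H_jac=[0.8573 0.5148]  S=[0.4368]  K=[0.4586; 0.4228]  nu=[-3.5118]  x^+=[0.9801, 0.0709]  P^+=[0.1600 -0.1151; -0.1151 0.3313]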